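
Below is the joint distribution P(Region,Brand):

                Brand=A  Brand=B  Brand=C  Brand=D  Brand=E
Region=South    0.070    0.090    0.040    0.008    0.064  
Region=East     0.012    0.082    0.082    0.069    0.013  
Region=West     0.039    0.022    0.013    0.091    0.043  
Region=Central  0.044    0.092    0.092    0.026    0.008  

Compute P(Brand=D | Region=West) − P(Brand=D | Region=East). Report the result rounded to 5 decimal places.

0.17006

P(Region=West) = 0.039 + 0.022 + 0.013 + 0.091 + 0.043 = 0.208; P(Brand=D | Region=West) = 0.091/0.208 = 0.437500.
P(Region=East) = 0.012 + 0.082 + 0.082 + 0.069 + 0.013 = 0.258; P(Brand=D | Region=East) = 0.069/0.258 = 0.267442.
Difference = 0.17006.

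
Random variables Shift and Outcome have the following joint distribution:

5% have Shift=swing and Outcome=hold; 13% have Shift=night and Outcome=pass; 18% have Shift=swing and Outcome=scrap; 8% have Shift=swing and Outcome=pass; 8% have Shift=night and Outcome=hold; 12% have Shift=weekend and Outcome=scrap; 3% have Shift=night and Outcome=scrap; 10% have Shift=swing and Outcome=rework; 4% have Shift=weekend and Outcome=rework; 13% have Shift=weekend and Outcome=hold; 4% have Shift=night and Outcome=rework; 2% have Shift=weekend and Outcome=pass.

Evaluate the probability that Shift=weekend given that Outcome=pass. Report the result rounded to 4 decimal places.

0.0870

P(Outcome=pass) = 0.08 + 0.13 + 0.02 = 0.23.
P(Shift=weekend | Outcome=pass) = 0.02/0.23 = 0.0870.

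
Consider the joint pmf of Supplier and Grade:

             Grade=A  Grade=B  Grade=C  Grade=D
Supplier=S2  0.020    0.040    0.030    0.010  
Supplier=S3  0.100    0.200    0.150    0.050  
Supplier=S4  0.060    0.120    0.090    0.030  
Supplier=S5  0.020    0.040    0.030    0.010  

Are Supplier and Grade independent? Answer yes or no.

Every cell satisfies P(Supplier,Grade) = P(Supplier)·P(Grade). For instance P(Supplier=S3) = 0.500, P(Grade=B) = 0.400, and 0.500×0.400 = 0.200 matches the joint entry. So Supplier and Grade are independent.

yes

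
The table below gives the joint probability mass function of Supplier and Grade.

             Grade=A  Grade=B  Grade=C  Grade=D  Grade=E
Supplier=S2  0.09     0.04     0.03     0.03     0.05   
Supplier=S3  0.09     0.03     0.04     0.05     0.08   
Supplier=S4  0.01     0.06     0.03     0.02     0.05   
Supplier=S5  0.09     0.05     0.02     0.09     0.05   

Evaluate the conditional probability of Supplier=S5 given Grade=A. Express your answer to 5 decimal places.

0.32143

P(Grade=A) = 0.09 + 0.09 + 0.01 + 0.09 = 0.28.
P(Supplier=S5 | Grade=A) = 0.09/0.28 = 0.32143.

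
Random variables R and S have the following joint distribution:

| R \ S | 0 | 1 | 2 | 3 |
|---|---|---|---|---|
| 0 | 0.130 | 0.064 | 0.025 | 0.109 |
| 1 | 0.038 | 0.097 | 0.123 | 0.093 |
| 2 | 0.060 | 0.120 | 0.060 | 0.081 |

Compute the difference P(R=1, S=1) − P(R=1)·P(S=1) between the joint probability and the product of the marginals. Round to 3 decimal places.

P(R=1) = 0.038 + 0.097 + 0.123 + 0.093 = 0.351.
P(S=1) = 0.064 + 0.097 + 0.120 = 0.281.
P(R=1, S=1) − P(R=1)P(S=1) = 0.097 − 0.351×0.281 = -0.002.

-0.002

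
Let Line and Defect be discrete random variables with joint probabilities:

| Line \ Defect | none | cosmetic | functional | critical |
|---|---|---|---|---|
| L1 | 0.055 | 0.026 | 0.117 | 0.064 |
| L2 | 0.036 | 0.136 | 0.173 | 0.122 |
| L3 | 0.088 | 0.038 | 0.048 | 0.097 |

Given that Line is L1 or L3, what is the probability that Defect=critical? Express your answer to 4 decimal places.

P(Line=L1) = 0.055 + 0.026 + 0.117 + 0.064 = 0.262.
P(Line=L3) = 0.088 + 0.038 + 0.048 + 0.097 = 0.271.
P(Line ∈ {L1, L3}) = 0.262 + 0.271 = 0.533; P(Defect=critical, Line ∈ {L1, L3}) = 0.064 + 0.097 = 0.161.
P(Defect=critical | Line ∈ {L1, L3}) = 0.161/0.533 = 0.3021.

0.3021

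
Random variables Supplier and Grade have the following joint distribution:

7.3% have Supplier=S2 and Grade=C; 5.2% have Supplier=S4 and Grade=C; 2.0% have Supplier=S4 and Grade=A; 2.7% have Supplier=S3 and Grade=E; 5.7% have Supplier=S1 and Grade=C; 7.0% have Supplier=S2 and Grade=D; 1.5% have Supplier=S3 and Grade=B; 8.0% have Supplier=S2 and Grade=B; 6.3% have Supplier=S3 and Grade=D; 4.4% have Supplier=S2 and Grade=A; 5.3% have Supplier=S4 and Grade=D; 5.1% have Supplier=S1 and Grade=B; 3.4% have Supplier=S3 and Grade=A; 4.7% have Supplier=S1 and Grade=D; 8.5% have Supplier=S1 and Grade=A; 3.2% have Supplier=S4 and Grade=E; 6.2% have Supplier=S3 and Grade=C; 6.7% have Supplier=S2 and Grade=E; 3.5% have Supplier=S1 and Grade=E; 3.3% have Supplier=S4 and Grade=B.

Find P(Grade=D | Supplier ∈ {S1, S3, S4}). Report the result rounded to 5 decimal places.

P(Supplier=S1) = 0.085 + 0.051 + 0.057 + 0.047 + 0.035 = 0.275.
P(Supplier=S3) = 0.034 + 0.015 + 0.062 + 0.063 + 0.027 = 0.201.
P(Supplier=S4) = 0.020 + 0.033 + 0.052 + 0.053 + 0.032 = 0.190.
P(Supplier ∈ {S1, S3, S4}) = 0.275 + 0.201 + 0.190 = 0.666; P(Grade=D, Supplier ∈ {S1, S3, S4}) = 0.047 + 0.063 + 0.053 = 0.163.
P(Grade=D | Supplier ∈ {S1, S3, S4}) = 0.163/0.666 = 0.24474.

0.24474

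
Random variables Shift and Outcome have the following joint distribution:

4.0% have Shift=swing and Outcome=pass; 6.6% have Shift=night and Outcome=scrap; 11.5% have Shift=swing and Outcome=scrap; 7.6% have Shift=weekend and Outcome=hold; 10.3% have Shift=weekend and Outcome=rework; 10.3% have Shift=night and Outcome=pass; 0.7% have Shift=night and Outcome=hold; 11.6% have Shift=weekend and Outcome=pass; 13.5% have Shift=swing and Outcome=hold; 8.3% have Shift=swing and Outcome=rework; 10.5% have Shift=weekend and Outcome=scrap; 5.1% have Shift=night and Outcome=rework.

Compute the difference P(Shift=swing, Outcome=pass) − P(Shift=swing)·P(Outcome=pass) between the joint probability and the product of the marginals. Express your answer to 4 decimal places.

P(Shift=swing) = 0.040 + 0.083 + 0.115 + 0.135 = 0.373.
P(Outcome=pass) = 0.040 + 0.103 + 0.116 = 0.259.
P(Shift=swing, Outcome=pass) − P(Shift=swing)P(Outcome=pass) = 0.040 − 0.373×0.259 = -0.0566.

-0.0566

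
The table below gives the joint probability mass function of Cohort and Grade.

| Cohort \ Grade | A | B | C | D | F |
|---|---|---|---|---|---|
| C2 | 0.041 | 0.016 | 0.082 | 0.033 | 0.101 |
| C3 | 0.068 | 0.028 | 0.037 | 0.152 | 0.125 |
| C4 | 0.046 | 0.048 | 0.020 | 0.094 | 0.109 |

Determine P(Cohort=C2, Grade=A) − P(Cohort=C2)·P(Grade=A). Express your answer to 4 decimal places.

-0.0013

P(Cohort=C2) = 0.041 + 0.016 + 0.082 + 0.033 + 0.101 = 0.273.
P(Grade=A) = 0.041 + 0.068 + 0.046 = 0.155.
P(Cohort=C2, Grade=A) − P(Cohort=C2)P(Grade=A) = 0.041 − 0.273×0.155 = -0.0013.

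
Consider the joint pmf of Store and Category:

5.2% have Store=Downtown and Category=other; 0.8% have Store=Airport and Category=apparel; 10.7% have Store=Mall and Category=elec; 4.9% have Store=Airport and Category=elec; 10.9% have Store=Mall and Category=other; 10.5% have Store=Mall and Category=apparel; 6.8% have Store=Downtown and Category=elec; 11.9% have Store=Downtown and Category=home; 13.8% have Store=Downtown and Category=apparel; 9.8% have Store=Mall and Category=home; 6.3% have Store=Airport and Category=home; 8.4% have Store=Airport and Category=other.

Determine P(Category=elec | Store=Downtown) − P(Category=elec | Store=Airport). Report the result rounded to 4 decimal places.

P(Store=Downtown) = 0.138 + 0.068 + 0.119 + 0.052 = 0.377; P(Category=elec | Store=Downtown) = 0.068/0.377 = 0.18037.
P(Store=Airport) = 0.008 + 0.049 + 0.063 + 0.084 = 0.204; P(Category=elec | Store=Airport) = 0.049/0.204 = 0.24020.
Difference = -0.0598.

-0.0598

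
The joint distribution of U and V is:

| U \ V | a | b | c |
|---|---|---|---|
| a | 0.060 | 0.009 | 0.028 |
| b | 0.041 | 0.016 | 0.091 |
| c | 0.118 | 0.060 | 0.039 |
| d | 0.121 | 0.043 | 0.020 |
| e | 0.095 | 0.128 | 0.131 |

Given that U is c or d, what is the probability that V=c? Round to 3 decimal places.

0.147

P(U=c) = 0.118 + 0.060 + 0.039 = 0.217.
P(U=d) = 0.121 + 0.043 + 0.020 = 0.184.
P(U ∈ {c, d}) = 0.217 + 0.184 = 0.401; P(V=c, U ∈ {c, d}) = 0.039 + 0.020 = 0.059.
P(V=c | U ∈ {c, d}) = 0.059/0.401 = 0.147.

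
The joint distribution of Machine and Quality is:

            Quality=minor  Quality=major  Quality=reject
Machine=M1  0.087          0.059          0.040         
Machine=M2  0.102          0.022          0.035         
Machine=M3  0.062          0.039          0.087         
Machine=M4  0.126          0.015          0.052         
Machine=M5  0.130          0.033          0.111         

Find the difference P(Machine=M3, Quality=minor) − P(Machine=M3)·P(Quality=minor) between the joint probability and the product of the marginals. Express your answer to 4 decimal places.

-0.0333

P(Machine=M3) = 0.062 + 0.039 + 0.087 = 0.188.
P(Quality=minor) = 0.087 + 0.102 + 0.062 + 0.126 + 0.130 = 0.507.
P(Machine=M3, Quality=minor) − P(Machine=M3)P(Quality=minor) = 0.062 − 0.188×0.507 = -0.0333.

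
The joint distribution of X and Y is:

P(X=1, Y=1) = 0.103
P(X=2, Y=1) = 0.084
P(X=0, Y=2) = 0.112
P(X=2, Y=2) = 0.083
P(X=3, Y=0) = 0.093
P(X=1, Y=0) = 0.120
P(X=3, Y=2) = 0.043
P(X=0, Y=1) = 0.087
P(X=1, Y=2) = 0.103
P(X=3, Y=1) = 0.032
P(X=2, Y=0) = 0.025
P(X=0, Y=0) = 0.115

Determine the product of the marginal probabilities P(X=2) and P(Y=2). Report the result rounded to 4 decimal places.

P(X=2) = 0.025 + 0.084 + 0.083 = 0.192.
P(Y=2) = 0.112 + 0.103 + 0.083 + 0.043 = 0.341.
Product: 0.192 × 0.341 = 0.0655.

0.0655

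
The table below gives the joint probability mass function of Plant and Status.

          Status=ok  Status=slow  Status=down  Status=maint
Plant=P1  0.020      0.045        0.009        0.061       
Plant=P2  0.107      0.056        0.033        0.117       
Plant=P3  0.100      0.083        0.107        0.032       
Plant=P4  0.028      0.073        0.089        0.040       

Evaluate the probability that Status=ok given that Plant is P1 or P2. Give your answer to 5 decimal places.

0.28348

P(Plant=P1) = 0.020 + 0.045 + 0.009 + 0.061 = 0.135.
P(Plant=P2) = 0.107 + 0.056 + 0.033 + 0.117 = 0.313.
P(Plant ∈ {P1, P2}) = 0.135 + 0.313 = 0.448; P(Status=ok, Plant ∈ {P1, P2}) = 0.020 + 0.107 = 0.127.
P(Status=ok | Plant ∈ {P1, P2}) = 0.127/0.448 = 0.28348.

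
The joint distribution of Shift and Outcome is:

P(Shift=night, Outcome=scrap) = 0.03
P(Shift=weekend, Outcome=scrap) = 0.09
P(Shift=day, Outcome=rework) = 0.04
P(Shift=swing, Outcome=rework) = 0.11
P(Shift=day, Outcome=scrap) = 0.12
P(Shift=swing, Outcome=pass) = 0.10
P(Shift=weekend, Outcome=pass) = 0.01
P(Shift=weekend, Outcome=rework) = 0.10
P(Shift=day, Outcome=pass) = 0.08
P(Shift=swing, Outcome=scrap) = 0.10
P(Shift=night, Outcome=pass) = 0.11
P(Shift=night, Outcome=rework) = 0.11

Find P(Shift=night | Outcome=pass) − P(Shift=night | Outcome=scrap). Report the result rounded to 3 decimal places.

0.278

P(Outcome=pass) = 0.08 + 0.10 + 0.11 + 0.01 = 0.30; P(Shift=night | Outcome=pass) = 0.11/0.30 = 0.3667.
P(Outcome=scrap) = 0.12 + 0.10 + 0.03 + 0.09 = 0.34; P(Shift=night | Outcome=scrap) = 0.03/0.34 = 0.0882.
Difference = 0.278.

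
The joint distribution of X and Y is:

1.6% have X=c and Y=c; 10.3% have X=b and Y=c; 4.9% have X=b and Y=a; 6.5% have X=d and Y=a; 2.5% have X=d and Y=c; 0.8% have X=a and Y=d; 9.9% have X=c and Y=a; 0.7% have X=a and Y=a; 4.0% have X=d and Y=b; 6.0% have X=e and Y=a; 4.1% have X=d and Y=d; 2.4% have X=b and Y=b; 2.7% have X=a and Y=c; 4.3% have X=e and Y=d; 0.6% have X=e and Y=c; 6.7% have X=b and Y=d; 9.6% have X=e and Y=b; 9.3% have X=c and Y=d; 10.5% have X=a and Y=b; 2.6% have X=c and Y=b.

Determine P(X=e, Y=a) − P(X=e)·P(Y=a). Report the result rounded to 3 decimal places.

0.003

P(X=e) = 0.060 + 0.096 + 0.006 + 0.043 = 0.205.
P(Y=a) = 0.007 + 0.049 + 0.099 + 0.065 + 0.060 = 0.280.
P(X=e, Y=a) − P(X=e)P(Y=a) = 0.060 − 0.205×0.280 = 0.003.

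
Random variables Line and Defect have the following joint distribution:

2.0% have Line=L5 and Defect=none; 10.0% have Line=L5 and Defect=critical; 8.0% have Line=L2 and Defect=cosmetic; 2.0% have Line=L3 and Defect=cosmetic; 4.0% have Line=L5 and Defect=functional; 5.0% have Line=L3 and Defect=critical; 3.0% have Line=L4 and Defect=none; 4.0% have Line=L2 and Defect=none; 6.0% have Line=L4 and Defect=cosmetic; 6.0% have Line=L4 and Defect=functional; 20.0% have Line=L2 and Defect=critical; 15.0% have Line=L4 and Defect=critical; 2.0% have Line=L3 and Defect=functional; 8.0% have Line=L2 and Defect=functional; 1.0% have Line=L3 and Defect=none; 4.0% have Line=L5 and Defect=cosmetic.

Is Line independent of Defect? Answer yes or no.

Every cell satisfies P(Line,Defect) = P(Line)·P(Defect). For instance P(Line=L4) = 0.300, P(Defect=none) = 0.100, and 0.300×0.100 = 0.030 matches the joint entry. So Line and Defect are independent.

yes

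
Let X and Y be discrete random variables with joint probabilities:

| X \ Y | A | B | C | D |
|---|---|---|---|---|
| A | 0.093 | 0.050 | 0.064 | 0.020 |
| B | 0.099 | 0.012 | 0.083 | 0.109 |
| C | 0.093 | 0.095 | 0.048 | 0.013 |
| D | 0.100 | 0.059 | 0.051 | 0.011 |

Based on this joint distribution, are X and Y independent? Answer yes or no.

no

P(X=B) = 0.303 and P(Y=D) = 0.153, so their product is 0.04636, but P(X=B, Y=D) = 0.109. Since these differ, X and Y are not independent.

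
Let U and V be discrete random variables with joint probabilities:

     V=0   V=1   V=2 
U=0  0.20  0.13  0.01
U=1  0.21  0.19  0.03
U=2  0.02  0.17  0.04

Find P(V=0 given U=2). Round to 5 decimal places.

0.08696

P(U=2) = 0.02 + 0.17 + 0.04 = 0.23.
P(V=0 | U=2) = 0.02/0.23 = 0.08696.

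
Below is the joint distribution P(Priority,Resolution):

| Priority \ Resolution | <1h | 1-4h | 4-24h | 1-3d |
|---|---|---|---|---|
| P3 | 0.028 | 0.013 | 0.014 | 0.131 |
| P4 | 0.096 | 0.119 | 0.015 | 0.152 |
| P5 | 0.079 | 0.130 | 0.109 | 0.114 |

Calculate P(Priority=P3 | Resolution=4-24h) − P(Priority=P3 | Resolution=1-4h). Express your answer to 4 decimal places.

P(Resolution=4-24h) = 0.014 + 0.015 + 0.109 = 0.138; P(Priority=P3 | Resolution=4-24h) = 0.014/0.138 = 0.10145.
P(Resolution=1-4h) = 0.013 + 0.119 + 0.130 = 0.262; P(Priority=P3 | Resolution=1-4h) = 0.013/0.262 = 0.04962.
Difference = 0.0518.

0.0518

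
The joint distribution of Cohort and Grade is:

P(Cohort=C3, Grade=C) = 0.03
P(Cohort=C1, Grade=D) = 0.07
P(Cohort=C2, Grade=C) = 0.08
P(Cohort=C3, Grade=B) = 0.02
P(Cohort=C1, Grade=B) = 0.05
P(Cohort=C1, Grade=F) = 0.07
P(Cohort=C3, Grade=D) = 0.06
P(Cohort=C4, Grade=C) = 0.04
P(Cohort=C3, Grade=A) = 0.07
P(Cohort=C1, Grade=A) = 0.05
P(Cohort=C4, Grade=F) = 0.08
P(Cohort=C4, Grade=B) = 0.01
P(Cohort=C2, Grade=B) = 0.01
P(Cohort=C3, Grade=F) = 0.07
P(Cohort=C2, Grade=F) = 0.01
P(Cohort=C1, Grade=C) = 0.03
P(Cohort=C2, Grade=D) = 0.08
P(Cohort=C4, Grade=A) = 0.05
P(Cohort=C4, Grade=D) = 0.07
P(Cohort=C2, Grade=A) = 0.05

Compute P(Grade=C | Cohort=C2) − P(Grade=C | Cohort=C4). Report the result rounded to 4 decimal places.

0.1878

P(Cohort=C2) = 0.05 + 0.01 + 0.08 + 0.08 + 0.01 = 0.23; P(Grade=C | Cohort=C2) = 0.08/0.23 = 0.34783.
P(Cohort=C4) = 0.05 + 0.01 + 0.04 + 0.07 + 0.08 = 0.25; P(Grade=C | Cohort=C4) = 0.04/0.25 = 0.16000.
Difference = 0.1878.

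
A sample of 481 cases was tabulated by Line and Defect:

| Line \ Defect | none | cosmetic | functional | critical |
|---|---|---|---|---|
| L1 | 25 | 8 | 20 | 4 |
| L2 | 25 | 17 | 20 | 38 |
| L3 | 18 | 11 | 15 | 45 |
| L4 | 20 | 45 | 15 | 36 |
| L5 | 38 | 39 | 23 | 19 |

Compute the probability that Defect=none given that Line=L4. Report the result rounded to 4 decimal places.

0.1724

Total with Line=L4: 20 + 45 + 15 + 36 = 116.
P(Defect=none | Line=L4) = 20/116 = 0.1724.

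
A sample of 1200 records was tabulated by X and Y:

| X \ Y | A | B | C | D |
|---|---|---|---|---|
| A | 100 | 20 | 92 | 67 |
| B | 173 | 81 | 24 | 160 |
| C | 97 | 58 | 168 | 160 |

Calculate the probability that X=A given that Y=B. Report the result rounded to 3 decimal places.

Total with Y=B: 20 + 81 + 58 = 159.
P(X=A | Y=B) = 20/159 = 0.126.

0.126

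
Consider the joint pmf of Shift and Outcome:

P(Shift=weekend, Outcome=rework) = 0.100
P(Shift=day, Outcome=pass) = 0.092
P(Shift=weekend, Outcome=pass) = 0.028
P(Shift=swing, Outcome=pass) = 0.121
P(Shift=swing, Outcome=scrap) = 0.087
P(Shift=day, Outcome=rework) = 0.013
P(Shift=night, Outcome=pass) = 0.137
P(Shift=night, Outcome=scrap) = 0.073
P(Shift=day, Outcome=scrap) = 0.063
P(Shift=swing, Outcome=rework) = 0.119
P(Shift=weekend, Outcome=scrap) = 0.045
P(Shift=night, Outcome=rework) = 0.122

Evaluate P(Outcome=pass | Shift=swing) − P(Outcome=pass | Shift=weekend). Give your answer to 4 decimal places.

P(Shift=swing) = 0.121 + 0.119 + 0.087 = 0.327; P(Outcome=pass | Shift=swing) = 0.121/0.327 = 0.37003.
P(Shift=weekend) = 0.028 + 0.100 + 0.045 = 0.173; P(Outcome=pass | Shift=weekend) = 0.028/0.173 = 0.16185.
Difference = 0.2082.

0.2082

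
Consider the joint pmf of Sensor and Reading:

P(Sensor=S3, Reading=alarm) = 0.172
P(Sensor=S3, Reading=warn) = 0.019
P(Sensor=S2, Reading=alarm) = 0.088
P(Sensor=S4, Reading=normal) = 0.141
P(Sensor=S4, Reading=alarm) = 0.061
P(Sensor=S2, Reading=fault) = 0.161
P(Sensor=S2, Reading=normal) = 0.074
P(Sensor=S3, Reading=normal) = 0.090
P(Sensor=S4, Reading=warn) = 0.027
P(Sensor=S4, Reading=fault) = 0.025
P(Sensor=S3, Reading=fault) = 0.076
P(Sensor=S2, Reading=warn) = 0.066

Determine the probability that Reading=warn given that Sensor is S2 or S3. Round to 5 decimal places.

P(Sensor=S2) = 0.074 + 0.066 + 0.088 + 0.161 = 0.389.
P(Sensor=S3) = 0.090 + 0.019 + 0.172 + 0.076 = 0.357.
P(Sensor ∈ {S2, S3}) = 0.389 + 0.357 = 0.746; P(Reading=warn, Sensor ∈ {S2, S3}) = 0.066 + 0.019 = 0.085.
P(Reading=warn | Sensor ∈ {S2, S3}) = 0.085/0.746 = 0.11394.

0.11394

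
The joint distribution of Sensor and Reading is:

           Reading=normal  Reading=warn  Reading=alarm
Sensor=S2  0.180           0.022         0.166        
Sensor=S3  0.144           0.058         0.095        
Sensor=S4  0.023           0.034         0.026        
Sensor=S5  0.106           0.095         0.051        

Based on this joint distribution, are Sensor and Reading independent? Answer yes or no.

P(Sensor=S2) = 0.368 and P(Reading=warn) = 0.209, so their product is 0.07691, but P(Sensor=S2, Reading=warn) = 0.022. Since these differ, Sensor and Reading are not independent.

no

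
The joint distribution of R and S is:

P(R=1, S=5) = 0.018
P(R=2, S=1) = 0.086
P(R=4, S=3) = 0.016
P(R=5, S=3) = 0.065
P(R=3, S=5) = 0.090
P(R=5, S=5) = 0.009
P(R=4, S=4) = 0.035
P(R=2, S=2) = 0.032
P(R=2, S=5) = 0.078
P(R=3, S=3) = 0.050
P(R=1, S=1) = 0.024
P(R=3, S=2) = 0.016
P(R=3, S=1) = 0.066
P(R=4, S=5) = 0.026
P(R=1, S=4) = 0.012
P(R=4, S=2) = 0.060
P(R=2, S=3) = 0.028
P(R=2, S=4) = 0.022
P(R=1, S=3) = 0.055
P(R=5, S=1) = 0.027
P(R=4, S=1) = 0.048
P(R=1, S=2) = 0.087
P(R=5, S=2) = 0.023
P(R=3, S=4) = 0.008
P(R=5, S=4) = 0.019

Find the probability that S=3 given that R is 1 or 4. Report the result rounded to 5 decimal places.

P(R=1) = 0.024 + 0.087 + 0.055 + 0.012 + 0.018 = 0.196.
P(R=4) = 0.048 + 0.060 + 0.016 + 0.035 + 0.026 = 0.185.
P(R ∈ {1, 4}) = 0.196 + 0.185 = 0.381; P(S=3, R ∈ {1, 4}) = 0.055 + 0.016 = 0.071.
P(S=3 | R ∈ {1, 4}) = 0.071/0.381 = 0.18635.

0.18635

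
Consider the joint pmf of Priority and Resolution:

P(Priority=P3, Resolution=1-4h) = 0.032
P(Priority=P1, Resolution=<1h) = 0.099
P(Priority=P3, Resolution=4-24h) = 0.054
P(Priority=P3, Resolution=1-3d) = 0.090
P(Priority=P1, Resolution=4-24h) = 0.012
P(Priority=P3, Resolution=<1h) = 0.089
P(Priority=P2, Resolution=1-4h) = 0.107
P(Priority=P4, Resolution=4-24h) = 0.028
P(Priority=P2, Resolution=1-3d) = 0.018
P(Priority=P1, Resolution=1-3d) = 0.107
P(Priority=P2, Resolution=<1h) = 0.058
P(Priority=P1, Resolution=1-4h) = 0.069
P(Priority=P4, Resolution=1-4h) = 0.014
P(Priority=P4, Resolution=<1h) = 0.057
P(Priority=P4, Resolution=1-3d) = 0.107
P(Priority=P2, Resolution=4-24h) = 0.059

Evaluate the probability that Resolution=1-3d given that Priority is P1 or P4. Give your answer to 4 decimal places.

0.4341

P(Priority=P1) = 0.099 + 0.069 + 0.012 + 0.107 = 0.287.
P(Priority=P4) = 0.057 + 0.014 + 0.028 + 0.107 = 0.206.
P(Priority ∈ {P1, P4}) = 0.287 + 0.206 = 0.493; P(Resolution=1-3d, Priority ∈ {P1, P4}) = 0.107 + 0.107 = 0.214.
P(Resolution=1-3d | Priority ∈ {P1, P4}) = 0.214/0.493 = 0.4341.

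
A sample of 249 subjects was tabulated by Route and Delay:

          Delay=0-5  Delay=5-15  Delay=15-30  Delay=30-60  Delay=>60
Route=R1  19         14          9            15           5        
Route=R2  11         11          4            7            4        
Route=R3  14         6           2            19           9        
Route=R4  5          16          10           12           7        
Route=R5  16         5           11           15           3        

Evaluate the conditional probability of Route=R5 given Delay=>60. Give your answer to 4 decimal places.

0.1071

Total with Delay=>60: 5 + 4 + 9 + 7 + 3 = 28.
P(Route=R5 | Delay=>60) = 3/28 = 0.1071.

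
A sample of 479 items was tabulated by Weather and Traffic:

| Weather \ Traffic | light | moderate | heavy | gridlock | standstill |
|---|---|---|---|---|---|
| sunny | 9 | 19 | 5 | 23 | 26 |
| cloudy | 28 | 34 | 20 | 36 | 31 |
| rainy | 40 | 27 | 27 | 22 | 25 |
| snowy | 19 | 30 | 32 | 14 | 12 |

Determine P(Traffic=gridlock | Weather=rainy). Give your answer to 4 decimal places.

Total with Weather=rainy: 40 + 27 + 27 + 22 + 25 = 141.
P(Traffic=gridlock | Weather=rainy) = 22/141 = 0.1560.

0.1560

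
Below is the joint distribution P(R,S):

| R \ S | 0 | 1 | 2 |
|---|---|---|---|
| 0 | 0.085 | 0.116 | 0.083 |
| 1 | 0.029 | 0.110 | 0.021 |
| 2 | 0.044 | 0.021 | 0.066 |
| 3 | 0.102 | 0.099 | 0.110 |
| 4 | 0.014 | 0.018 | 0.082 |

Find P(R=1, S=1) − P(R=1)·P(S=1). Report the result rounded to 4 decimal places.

0.0518

P(R=1) = 0.029 + 0.110 + 0.021 = 0.160.
P(S=1) = 0.116 + 0.110 + 0.021 + 0.099 + 0.018 = 0.364.
P(R=1, S=1) − P(R=1)P(S=1) = 0.110 − 0.160×0.364 = 0.0518.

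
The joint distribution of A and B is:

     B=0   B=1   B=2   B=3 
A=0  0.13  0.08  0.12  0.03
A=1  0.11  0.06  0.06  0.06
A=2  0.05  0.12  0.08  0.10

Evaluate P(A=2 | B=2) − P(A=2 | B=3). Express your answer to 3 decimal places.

P(B=2) = 0.12 + 0.06 + 0.08 = 0.26; P(A=2 | B=2) = 0.08/0.26 = 0.3077.
P(B=3) = 0.03 + 0.06 + 0.10 = 0.19; P(A=2 | B=3) = 0.10/0.19 = 0.5263.
Difference = -0.219.

-0.219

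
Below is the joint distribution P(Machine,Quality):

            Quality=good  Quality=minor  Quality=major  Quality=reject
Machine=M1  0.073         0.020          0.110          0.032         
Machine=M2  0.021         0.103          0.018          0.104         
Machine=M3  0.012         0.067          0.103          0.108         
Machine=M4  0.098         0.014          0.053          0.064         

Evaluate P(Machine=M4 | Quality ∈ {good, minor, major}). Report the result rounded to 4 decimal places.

0.2384

P(Quality=good) = 0.073 + 0.021 + 0.012 + 0.098 = 0.204.
P(Quality=minor) = 0.020 + 0.103 + 0.067 + 0.014 = 0.204.
P(Quality=major) = 0.110 + 0.018 + 0.103 + 0.053 = 0.284.
P(Quality ∈ {good, minor, major}) = 0.204 + 0.204 + 0.284 = 0.692; P(Machine=M4, Quality ∈ {good, minor, major}) = 0.098 + 0.014 + 0.053 = 0.165.
P(Machine=M4 | Quality ∈ {good, minor, major}) = 0.165/0.692 = 0.2384.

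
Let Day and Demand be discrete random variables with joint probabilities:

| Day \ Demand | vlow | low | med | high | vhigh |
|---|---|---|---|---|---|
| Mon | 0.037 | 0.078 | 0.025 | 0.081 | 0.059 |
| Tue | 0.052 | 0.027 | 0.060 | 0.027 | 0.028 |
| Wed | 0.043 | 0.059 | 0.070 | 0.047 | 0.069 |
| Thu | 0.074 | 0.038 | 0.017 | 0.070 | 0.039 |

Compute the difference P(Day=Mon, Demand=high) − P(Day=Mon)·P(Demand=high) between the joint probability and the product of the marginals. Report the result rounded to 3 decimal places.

P(Day=Mon) = 0.037 + 0.078 + 0.025 + 0.081 + 0.059 = 0.280.
P(Demand=high) = 0.081 + 0.027 + 0.047 + 0.070 = 0.225.
P(Day=Mon, Demand=high) − P(Day=Mon)P(Demand=high) = 0.081 − 0.280×0.225 = 0.018.

0.018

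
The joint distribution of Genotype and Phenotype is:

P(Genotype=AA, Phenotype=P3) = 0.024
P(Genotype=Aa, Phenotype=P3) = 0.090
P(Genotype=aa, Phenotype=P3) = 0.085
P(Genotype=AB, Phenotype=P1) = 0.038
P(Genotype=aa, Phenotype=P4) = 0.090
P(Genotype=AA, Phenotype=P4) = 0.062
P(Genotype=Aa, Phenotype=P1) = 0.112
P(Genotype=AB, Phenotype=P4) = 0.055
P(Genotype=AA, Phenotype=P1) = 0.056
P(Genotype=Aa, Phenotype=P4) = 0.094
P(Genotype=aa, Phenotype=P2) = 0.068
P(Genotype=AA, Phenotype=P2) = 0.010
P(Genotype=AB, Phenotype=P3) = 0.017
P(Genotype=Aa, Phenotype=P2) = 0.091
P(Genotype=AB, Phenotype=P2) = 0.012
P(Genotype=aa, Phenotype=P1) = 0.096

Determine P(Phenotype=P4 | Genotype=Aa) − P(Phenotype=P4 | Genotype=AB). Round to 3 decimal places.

-0.208

P(Genotype=Aa) = 0.112 + 0.091 + 0.090 + 0.094 = 0.387; P(Phenotype=P4 | Genotype=Aa) = 0.094/0.387 = 0.2429.
P(Genotype=AB) = 0.038 + 0.012 + 0.017 + 0.055 = 0.122; P(Phenotype=P4 | Genotype=AB) = 0.055/0.122 = 0.4508.
Difference = -0.208.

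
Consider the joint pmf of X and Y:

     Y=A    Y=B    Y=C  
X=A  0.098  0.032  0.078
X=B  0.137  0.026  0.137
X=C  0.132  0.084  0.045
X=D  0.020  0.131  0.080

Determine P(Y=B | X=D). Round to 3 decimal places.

P(X=D) = 0.020 + 0.131 + 0.080 = 0.231.
P(Y=B | X=D) = 0.131/0.231 = 0.567.

0.567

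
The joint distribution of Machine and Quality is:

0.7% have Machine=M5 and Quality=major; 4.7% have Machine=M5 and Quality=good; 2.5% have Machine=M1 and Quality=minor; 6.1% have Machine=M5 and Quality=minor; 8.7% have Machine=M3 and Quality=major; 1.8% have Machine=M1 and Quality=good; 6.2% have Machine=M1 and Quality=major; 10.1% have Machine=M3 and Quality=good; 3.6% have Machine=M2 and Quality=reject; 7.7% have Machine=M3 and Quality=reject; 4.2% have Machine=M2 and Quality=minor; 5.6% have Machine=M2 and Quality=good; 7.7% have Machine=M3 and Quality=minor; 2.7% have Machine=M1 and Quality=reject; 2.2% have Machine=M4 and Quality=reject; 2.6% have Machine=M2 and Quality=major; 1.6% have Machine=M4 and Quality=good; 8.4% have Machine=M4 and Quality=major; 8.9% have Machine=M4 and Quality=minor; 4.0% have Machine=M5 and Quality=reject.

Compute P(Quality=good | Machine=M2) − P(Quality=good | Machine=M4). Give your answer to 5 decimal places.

0.27417

P(Machine=M2) = 0.056 + 0.042 + 0.026 + 0.036 = 0.160; P(Quality=good | Machine=M2) = 0.056/0.160 = 0.350000.
P(Machine=M4) = 0.016 + 0.089 + 0.084 + 0.022 = 0.211; P(Quality=good | Machine=M4) = 0.016/0.211 = 0.075829.
Difference = 0.27417.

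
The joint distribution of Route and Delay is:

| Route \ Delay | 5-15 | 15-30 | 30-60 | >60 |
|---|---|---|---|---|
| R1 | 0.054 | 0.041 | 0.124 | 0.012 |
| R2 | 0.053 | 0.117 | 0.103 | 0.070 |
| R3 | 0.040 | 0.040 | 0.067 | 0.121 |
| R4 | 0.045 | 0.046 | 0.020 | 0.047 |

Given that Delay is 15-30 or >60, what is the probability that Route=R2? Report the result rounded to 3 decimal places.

P(Delay=15-30) = 0.041 + 0.117 + 0.040 + 0.046 = 0.244.
P(Delay=>60) = 0.012 + 0.070 + 0.121 + 0.047 = 0.250.
P(Delay ∈ {15-30, >60}) = 0.244 + 0.250 = 0.494; P(Route=R2, Delay ∈ {15-30, >60}) = 0.117 + 0.070 = 0.187.
P(Route=R2 | Delay ∈ {15-30, >60}) = 0.187/0.494 = 0.379.

0.379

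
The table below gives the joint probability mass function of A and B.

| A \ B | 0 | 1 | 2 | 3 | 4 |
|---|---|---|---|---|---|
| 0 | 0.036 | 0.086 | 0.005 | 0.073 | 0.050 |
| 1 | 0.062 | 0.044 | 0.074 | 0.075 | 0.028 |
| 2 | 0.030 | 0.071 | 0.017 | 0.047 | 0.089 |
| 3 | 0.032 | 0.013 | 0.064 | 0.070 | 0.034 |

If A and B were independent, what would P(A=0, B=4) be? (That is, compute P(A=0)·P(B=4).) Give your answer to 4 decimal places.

P(A=0) = 0.036 + 0.086 + 0.005 + 0.073 + 0.050 = 0.250.
P(B=4) = 0.050 + 0.028 + 0.089 + 0.034 = 0.201.
Product: 0.250 × 0.201 = 0.0503.

0.0503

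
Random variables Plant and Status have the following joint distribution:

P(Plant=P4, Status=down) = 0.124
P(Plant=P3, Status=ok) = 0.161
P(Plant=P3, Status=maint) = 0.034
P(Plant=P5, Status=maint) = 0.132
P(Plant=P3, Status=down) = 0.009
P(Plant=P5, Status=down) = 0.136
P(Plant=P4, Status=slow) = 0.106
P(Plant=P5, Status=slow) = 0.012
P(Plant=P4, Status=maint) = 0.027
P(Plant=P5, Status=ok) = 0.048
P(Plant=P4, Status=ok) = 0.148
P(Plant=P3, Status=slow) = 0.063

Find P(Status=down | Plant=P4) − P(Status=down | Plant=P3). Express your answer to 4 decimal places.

P(Plant=P4) = 0.148 + 0.106 + 0.124 + 0.027 = 0.405; P(Status=down | Plant=P4) = 0.124/0.405 = 0.30617.
P(Plant=P3) = 0.161 + 0.063 + 0.009 + 0.034 = 0.267; P(Status=down | Plant=P3) = 0.009/0.267 = 0.03371.
Difference = 0.2725.

0.2725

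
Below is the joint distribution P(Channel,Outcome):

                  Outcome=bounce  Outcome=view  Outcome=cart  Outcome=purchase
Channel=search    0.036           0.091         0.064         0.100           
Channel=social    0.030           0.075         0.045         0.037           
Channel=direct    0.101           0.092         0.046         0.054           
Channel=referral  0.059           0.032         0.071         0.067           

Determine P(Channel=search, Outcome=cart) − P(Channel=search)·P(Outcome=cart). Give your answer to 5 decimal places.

P(Channel=search) = 0.036 + 0.091 + 0.064 + 0.100 = 0.291.
P(Outcome=cart) = 0.064 + 0.045 + 0.046 + 0.071 = 0.226.
P(Channel=search, Outcome=cart) − P(Channel=search)P(Outcome=cart) = 0.064 − 0.291×0.226 = -0.00177.

-0.00177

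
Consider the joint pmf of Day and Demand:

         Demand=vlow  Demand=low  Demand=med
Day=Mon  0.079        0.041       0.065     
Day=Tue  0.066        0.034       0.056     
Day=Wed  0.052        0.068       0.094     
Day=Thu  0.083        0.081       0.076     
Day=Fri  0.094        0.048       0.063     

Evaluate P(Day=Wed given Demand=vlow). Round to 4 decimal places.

0.1390

P(Demand=vlow) = 0.079 + 0.066 + 0.052 + 0.083 + 0.094 = 0.374.
P(Day=Wed | Demand=vlow) = 0.052/0.374 = 0.1390.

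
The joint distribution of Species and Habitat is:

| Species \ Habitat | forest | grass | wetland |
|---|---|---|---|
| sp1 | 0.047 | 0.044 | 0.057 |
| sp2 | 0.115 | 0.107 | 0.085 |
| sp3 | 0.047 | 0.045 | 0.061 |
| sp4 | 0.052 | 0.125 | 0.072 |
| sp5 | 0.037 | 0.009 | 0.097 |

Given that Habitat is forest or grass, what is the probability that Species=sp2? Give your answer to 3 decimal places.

P(Habitat=forest) = 0.047 + 0.115 + 0.047 + 0.052 + 0.037 = 0.298.
P(Habitat=grass) = 0.044 + 0.107 + 0.045 + 0.125 + 0.009 = 0.330.
P(Habitat ∈ {forest, grass}) = 0.298 + 0.330 = 0.628; P(Species=sp2, Habitat ∈ {forest, grass}) = 0.115 + 0.107 = 0.222.
P(Species=sp2 | Habitat ∈ {forest, grass}) = 0.222/0.628 = 0.354.

0.354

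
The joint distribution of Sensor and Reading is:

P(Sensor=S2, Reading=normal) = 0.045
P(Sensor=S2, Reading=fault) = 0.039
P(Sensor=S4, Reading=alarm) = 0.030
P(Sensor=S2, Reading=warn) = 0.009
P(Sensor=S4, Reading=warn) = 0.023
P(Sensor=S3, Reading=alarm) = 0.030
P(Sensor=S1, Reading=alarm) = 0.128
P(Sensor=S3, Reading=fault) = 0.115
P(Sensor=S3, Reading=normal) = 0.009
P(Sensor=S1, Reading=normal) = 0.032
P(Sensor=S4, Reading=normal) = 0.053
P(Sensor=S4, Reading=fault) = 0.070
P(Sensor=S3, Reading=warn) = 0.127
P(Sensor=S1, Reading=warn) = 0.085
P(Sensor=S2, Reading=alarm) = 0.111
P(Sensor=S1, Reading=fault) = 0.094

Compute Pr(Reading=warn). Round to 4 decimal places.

P(Reading=warn) = 0.085 + 0.009 + 0.127 + 0.023 = 0.244.

0.2440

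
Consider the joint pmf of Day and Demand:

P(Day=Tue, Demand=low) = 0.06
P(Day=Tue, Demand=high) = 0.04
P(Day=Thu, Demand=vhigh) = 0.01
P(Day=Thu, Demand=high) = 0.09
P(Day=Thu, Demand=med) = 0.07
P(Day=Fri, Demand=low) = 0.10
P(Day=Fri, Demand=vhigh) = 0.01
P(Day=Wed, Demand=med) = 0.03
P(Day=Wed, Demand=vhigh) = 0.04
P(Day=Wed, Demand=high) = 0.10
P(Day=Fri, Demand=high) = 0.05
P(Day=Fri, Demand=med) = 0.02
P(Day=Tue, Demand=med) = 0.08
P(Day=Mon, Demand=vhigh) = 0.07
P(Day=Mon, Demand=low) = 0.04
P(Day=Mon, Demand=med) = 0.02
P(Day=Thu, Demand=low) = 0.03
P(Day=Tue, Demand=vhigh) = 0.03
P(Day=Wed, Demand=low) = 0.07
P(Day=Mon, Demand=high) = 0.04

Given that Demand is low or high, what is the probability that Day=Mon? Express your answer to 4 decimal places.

0.1290

P(Demand=low) = 0.04 + 0.06 + 0.07 + 0.03 + 0.10 = 0.30.
P(Demand=high) = 0.04 + 0.04 + 0.10 + 0.09 + 0.05 = 0.32.
P(Demand ∈ {low, high}) = 0.30 + 0.32 = 0.62; P(Day=Mon, Demand ∈ {low, high}) = 0.04 + 0.04 = 0.08.
P(Day=Mon | Demand ∈ {low, high}) = 0.08/0.62 = 0.1290.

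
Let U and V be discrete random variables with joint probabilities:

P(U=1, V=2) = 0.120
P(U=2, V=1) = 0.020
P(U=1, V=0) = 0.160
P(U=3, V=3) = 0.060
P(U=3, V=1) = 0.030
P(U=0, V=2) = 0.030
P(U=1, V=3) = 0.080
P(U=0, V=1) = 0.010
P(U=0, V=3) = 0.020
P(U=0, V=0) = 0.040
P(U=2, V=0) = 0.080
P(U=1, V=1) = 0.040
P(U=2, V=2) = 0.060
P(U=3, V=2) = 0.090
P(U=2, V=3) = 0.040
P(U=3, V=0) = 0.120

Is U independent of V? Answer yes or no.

Every cell satisfies P(U,V) = P(U)·P(V). For instance P(U=2) = 0.200, P(V=1) = 0.100, and 0.200×0.100 = 0.020 matches the joint entry. So U and V are independent.

yes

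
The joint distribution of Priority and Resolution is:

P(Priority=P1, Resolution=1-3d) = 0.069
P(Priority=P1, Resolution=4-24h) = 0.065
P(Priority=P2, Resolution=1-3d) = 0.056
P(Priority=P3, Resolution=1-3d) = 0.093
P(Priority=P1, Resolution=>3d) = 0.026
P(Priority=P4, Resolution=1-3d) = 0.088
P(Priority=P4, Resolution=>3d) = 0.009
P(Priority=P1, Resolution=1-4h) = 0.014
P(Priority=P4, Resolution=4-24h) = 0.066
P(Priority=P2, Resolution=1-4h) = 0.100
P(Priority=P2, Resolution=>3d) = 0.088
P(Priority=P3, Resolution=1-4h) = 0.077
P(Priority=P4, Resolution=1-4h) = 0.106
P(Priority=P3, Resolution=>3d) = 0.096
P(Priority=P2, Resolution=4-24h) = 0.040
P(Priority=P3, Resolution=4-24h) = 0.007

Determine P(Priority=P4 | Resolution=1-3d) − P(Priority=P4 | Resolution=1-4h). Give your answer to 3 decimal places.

P(Resolution=1-3d) = 0.069 + 0.056 + 0.093 + 0.088 = 0.306; P(Priority=P4 | Resolution=1-3d) = 0.088/0.306 = 0.2876.
P(Resolution=1-4h) = 0.014 + 0.100 + 0.077 + 0.106 = 0.297; P(Priority=P4 | Resolution=1-4h) = 0.106/0.297 = 0.3569.
Difference = -0.069.

-0.069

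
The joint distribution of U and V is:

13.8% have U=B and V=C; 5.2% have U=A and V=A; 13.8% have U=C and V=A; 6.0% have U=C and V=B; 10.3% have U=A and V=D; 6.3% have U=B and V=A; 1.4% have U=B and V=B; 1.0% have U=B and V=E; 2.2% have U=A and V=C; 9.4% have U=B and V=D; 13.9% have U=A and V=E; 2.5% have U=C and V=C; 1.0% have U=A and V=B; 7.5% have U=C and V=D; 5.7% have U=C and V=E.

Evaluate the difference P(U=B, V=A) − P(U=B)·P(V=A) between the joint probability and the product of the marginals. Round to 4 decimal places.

P(U=B) = 0.063 + 0.014 + 0.138 + 0.094 + 0.010 = 0.319.
P(V=A) = 0.052 + 0.063 + 0.138 = 0.253.
P(U=B, V=A) − P(U=B)P(V=A) = 0.063 − 0.319×0.253 = -0.0177.

-0.0177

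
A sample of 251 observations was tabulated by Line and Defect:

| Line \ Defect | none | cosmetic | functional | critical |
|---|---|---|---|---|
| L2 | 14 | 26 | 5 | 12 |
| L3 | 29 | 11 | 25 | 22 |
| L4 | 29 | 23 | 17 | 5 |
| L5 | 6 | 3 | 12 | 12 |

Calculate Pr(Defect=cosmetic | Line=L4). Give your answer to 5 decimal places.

Total with Line=L4: 29 + 23 + 17 + 5 = 74.
P(Defect=cosmetic | Line=L4) = 23/74 = 0.31081.

0.31081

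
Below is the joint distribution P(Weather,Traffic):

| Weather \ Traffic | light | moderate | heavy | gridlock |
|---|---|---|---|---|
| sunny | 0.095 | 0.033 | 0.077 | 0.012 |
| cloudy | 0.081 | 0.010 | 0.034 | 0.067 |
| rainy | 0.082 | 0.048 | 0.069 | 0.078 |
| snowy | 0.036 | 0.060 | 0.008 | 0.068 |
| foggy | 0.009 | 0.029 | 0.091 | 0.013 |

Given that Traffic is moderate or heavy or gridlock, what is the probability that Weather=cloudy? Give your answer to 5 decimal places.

P(Traffic=moderate) = 0.033 + 0.010 + 0.048 + 0.060 + 0.029 = 0.180.
P(Traffic=heavy) = 0.077 + 0.034 + 0.069 + 0.008 + 0.091 = 0.279.
P(Traffic=gridlock) = 0.012 + 0.067 + 0.078 + 0.068 + 0.013 = 0.238.
P(Traffic ∈ {moderate, heavy, gridlock}) = 0.180 + 0.279 + 0.238 = 0.697; P(Weather=cloudy, Traffic ∈ {moderate, heavy, gridlock}) = 0.010 + 0.034 + 0.067 = 0.111.
P(Weather=cloudy | Traffic ∈ {moderate, heavy, gridlock}) = 0.111/0.697 = 0.15925.

0.15925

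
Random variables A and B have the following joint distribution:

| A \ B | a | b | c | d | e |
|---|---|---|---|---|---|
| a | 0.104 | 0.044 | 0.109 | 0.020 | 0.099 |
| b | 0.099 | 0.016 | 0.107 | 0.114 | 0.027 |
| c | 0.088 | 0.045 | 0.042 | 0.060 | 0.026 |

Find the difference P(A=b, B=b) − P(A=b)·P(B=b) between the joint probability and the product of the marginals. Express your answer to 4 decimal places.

-0.0221

P(A=b) = 0.099 + 0.016 + 0.107 + 0.114 + 0.027 = 0.363.
P(B=b) = 0.044 + 0.016 + 0.045 = 0.105.
P(A=b, B=b) − P(A=b)P(B=b) = 0.016 − 0.363×0.105 = -0.0221.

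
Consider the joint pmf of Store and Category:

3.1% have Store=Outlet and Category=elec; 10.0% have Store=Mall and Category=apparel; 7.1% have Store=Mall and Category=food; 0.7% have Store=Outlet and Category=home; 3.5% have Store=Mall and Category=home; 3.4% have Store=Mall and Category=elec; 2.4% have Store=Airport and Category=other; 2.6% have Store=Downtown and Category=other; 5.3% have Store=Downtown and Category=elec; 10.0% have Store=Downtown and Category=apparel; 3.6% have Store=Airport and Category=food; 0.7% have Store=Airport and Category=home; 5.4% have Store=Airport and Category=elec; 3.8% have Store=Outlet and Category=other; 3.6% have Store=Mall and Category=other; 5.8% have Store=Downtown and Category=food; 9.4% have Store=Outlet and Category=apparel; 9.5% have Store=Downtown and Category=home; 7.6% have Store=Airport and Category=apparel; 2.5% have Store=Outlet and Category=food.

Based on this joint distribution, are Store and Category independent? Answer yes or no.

no

P(Store=Downtown) = 0.332 and P(Category=home) = 0.144, so their product is 0.04781, but P(Store=Downtown, Category=home) = 0.095. Since these differ, Store and Category are not independent.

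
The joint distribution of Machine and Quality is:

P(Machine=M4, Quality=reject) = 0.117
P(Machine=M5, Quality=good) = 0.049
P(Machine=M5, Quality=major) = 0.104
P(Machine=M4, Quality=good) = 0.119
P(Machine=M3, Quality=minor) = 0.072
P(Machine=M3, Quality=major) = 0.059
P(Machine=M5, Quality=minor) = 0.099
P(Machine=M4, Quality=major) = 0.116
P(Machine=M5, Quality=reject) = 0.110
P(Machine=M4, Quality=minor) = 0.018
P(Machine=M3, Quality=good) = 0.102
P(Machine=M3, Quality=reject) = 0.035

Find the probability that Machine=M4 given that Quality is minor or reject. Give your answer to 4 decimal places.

0.2993

P(Quality=minor) = 0.072 + 0.018 + 0.099 = 0.189.
P(Quality=reject) = 0.035 + 0.117 + 0.110 = 0.262.
P(Quality ∈ {minor, reject}) = 0.189 + 0.262 = 0.451; P(Machine=M4, Quality ∈ {minor, reject}) = 0.018 + 0.117 = 0.135.
P(Machine=M4 | Quality ∈ {minor, reject}) = 0.135/0.451 = 0.2993.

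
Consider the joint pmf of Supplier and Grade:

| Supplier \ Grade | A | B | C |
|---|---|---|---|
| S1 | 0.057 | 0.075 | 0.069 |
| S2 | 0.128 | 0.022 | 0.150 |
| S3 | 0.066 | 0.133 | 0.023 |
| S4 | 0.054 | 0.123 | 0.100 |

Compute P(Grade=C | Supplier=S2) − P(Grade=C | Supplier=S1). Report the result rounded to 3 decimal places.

P(Supplier=S2) = 0.128 + 0.022 + 0.150 = 0.300; P(Grade=C | Supplier=S2) = 0.150/0.300 = 0.5000.
P(Supplier=S1) = 0.057 + 0.075 + 0.069 = 0.201; P(Grade=C | Supplier=S1) = 0.069/0.201 = 0.3433.
Difference = 0.157.

0.157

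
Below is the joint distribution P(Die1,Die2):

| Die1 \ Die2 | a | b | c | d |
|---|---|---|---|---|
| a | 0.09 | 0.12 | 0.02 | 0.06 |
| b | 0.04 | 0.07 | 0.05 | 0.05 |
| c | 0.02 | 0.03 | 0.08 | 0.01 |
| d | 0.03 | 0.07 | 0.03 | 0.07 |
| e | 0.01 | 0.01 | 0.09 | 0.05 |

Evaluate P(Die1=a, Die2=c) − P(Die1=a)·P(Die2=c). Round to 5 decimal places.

P(Die1=a) = 0.09 + 0.12 + 0.02 + 0.06 = 0.29.
P(Die2=c) = 0.02 + 0.05 + 0.08 + 0.03 + 0.09 = 0.27.
P(Die1=a, Die2=c) − P(Die1=a)P(Die2=c) = 0.02 − 0.29×0.27 = -0.05830.

-0.05830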